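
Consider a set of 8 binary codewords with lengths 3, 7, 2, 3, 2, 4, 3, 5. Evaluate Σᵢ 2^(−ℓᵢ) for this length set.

With common denominator 2^7 = 128: Σ 2^(−ℓᵢ) = 16/128 + 1/128 + 32/128 + 16/128 + 32/128 + 8/128 + 16/128 + 4/128 = 125/128 = 0.9765625.

0.9765625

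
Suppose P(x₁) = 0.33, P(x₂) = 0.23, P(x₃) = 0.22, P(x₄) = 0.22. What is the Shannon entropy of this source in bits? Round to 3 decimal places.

1.977 bits

H = −Σ pᵢ log₂ pᵢ.
−0.33·log₂(0.33) = 0.5278
−0.23·log₂(0.23) = 0.4877
−0.22·log₂(0.22) = 0.4806
−0.22·log₂(0.22) = 0.4806
Sum ≈ 1.9766 → 1.977 bits.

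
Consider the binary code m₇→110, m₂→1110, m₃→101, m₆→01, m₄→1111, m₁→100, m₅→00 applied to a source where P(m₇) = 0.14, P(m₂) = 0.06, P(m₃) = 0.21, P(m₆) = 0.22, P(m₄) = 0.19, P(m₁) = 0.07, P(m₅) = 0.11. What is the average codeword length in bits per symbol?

2.92 bits/symbol

L̄ = Σ pᵢ·ℓᵢ = 0.14·3 + 0.06·4 + 0.21·3 + 0.22·2 + 0.19·4 + 0.07·3 + 0.11·2 = 2.92 bits/symbol.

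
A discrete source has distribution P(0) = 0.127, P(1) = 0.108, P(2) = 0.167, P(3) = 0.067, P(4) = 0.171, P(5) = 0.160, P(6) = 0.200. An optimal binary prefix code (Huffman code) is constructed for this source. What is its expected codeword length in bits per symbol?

Repeatedly combine the two least-probable nodes; the expected code length is the sum of the merged weights.
merge 67/1000 + 27/250 → 7/40
merge 127/1000 + 4/25 → 287/1000
merge 167/1000 + 171/1000 → 169/500
merge 7/40 + 1/5 → 3/8
merge 287/1000 + 169/500 → 5/8
merge 3/8 + 5/8 → 1
L = 7/40 + 287/1000 + 169/500 + 3/8 + 5/8 + 1 = 14/5 = 2.8 bits/symbol.

2.8 bits/symbol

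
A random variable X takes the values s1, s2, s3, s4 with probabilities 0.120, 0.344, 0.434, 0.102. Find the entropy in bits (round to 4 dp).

H = −Σ pᵢ log₂ pᵢ.
−0.120·log₂(0.120) = 0.3671
−0.344·log₂(0.344) = 0.5296
−0.434·log₂(0.434) = 0.5226
−0.102·log₂(0.102) = 0.3359
Sum ≈ 1.7552 → 1.7552 bits.

1.7552 bits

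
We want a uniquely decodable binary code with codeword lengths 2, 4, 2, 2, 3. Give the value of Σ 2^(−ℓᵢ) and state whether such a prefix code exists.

0.9375; yes

With common denominator 2^4 = 16: Σ 2^(−ℓᵢ) = 4/16 + 1/16 + 4/16 + 4/16 + 2/16 = 15/16 = 0.9375.
Kraft's inequality requires Σ ≤ 1; here Σ = 0.9375 ≤ 1, so such a prefix code exists.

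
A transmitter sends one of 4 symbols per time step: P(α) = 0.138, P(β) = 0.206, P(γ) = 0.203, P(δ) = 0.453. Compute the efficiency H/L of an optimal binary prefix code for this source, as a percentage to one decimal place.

Entropy H = −Σ p log₂ p ≈ 1.8483 bits.
Huffman merges: 69/500+203/1000→341/1000; 103/500+341/1000→547/1000; 453/1000+547/1000→1. L = 236/125 ≈ 1.8880.
Efficiency = H/L = 1.8483/1.8880 = 97.9%.

97.9%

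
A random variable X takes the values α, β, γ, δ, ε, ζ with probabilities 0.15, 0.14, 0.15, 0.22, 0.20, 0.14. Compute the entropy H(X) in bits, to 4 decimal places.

2.5603 bits

H = −Σ pᵢ log₂ pᵢ.
−0.15·log₂(0.15) = 0.4105
−0.14·log₂(0.14) = 0.3971
−0.15·log₂(0.15) = 0.4105
−0.22·log₂(0.22) = 0.4806
−0.20·log₂(0.20) = 0.4644
−0.14·log₂(0.14) = 0.3971
Sum ≈ 2.5603 → 2.5603 bits.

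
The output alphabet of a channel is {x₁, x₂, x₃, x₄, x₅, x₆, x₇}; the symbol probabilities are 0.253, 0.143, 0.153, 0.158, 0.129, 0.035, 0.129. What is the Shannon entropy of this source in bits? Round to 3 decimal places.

2.669 bits

H = −Σ pᵢ log₂ pᵢ.
−0.253·log₂(0.253) = 0.5016
−0.143·log₂(0.143) = 0.4012
−0.153·log₂(0.153) = 0.4144
−0.158·log₂(0.158) = 0.4206
−0.129·log₂(0.129) = 0.3811
−0.035·log₂(0.035) = 0.1693
−0.129·log₂(0.129) = 0.3811
Sum ≈ 2.6694 → 2.669 bits.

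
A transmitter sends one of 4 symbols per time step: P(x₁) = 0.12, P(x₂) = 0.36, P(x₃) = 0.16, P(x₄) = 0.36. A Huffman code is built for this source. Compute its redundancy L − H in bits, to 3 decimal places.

Entropy H = −Σ p log₂ p ≈ 1.8513 bits.
Huffman merges: 3/25+4/25→7/25; 7/25+9/25→16/25; 9/25+16/25→1. L = 48/25 ≈ 1.9200.
L − H = 1.9200 − 1.8513 = 0.069 bits.

0.069 bits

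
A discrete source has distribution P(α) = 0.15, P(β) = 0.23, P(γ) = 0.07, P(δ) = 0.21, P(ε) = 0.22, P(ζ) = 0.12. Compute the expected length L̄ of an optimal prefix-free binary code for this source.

2.53 bits/symbol

Repeatedly combine the two least-probable nodes; the expected code length is the sum of the merged weights.
merge 7/100 + 3/25 → 19/100
merge 3/20 + 19/100 → 17/50
merge 21/100 + 11/50 → 43/100
merge 23/100 + 17/50 → 57/100
merge 43/100 + 57/100 → 1
L = 19/100 + 17/50 + 43/100 + 57/100 + 1 = 253/100 = 2.53 bits/symbol.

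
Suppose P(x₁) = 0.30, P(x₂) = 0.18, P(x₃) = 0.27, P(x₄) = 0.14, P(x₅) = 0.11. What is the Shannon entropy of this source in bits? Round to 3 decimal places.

H = −Σ pᵢ log₂ pᵢ.
−0.30·log₂(0.30) = 0.5211
−0.18·log₂(0.18) = 0.4453
−0.27·log₂(0.27) = 0.5100
−0.14·log₂(0.14) = 0.3971
−0.11·log₂(0.11) = 0.3503
Sum ≈ 2.2238 → 2.224 bits.

2.224 bits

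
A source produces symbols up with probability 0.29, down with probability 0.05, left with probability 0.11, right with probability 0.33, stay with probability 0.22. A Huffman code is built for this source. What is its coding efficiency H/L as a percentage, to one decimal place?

Entropy H = −Σ p log₂ p ≈ 2.0927 bits.
Huffman merges: 1/20+11/100→4/25; 4/25+11/50→19/50; 29/100+33/100→31/50; 19/50+31/50→1. L = 54/25 ≈ 2.1600.
Efficiency = H/L = 2.0927/2.1600 = 96.9%.

96.9%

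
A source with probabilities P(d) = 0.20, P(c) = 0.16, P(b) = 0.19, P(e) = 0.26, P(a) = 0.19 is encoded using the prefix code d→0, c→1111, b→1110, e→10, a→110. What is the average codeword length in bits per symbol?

2.69 bits/symbol

L̄ = Σ pᵢ·ℓᵢ = 0.20·1 + 0.16·4 + 0.19·4 + 0.26·2 + 0.19·3 = 2.69 bits/symbol.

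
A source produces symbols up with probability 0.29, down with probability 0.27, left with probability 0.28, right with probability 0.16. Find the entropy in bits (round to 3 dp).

1.965 bits

H = −Σ pᵢ log₂ pᵢ.
−0.29·log₂(0.29) = 0.5179
−0.27·log₂(0.27) = 0.5100
−0.28·log₂(0.28) = 0.5142
−0.16·log₂(0.16) = 0.4230
Sum ≈ 1.9652 → 1.965 bits.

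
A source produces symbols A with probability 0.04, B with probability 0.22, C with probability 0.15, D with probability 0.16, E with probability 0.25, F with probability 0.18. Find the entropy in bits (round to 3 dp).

2.445 bits

H = −Σ pᵢ log₂ pᵢ.
−0.04·log₂(0.04) = 0.1858
−0.22·log₂(0.22) = 0.4806
−0.15·log₂(0.15) = 0.4105
−0.16·log₂(0.16) = 0.4230
−0.25·log₂(0.25) = 0.5000
−0.18·log₂(0.18) = 0.4453
Sum ≈ 2.4452 → 2.445 bits.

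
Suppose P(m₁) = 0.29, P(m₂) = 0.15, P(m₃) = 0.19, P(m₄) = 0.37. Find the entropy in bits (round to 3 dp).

H = −Σ pᵢ log₂ pᵢ.
−0.29·log₂(0.29) = 0.5179
−0.15·log₂(0.15) = 0.4105
−0.19·log₂(0.19) = 0.4552
−0.37·log₂(0.37) = 0.5307
Sum ≈ 1.9144 → 1.914 bits.

1.914 bits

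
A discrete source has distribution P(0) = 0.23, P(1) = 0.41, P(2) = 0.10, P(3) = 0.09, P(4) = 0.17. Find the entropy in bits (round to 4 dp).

2.0945 bits

H = −Σ pᵢ log₂ pᵢ.
−0.23·log₂(0.23) = 0.4877
−0.41·log₂(0.41) = 0.5274
−0.10·log₂(0.10) = 0.3322
−0.09·log₂(0.09) = 0.3127
−0.17·log₂(0.17) = 0.4346
Sum ≈ 2.0945 → 2.0945 bits.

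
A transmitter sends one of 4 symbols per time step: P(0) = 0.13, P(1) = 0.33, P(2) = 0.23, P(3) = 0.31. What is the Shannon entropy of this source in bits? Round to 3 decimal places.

1.922 bits

H = −Σ pᵢ log₂ pᵢ.
−0.13·log₂(0.13) = 0.3826
−0.33·log₂(0.33) = 0.5278
−0.23·log₂(0.23) = 0.4877
−0.31·log₂(0.31) = 0.5238
Sum ≈ 1.9219 → 1.922 bits.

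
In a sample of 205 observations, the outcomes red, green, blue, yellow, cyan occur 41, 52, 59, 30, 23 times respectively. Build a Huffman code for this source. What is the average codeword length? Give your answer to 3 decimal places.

Probabilities are the counts divided by 205.
Repeatedly combine the two least-probable nodes; the expected code length is the sum of the merged weights.
merge 23/205 + 6/41 → 53/205
merge 1/5 + 52/205 → 93/205
merge 53/205 + 59/205 → 112/205
merge 93/205 + 112/205 → 1
L = 53/205 + 93/205 + 112/205 + 1 = 463/205 ≈ 2.259 bits/symbol.

2.259 bits/symbol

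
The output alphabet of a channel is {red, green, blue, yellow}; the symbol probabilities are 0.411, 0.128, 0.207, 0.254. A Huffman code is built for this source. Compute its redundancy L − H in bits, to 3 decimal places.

0.045 bits

Entropy H = −Σ p log₂ p ≈ 1.8794 bits.
Huffman merges: 16/125+207/1000→67/200; 127/500+67/200→589/1000; 411/1000+589/1000→1. L = 481/250 ≈ 1.9240.
L − H = 1.9240 − 1.8794 = 0.045 bits.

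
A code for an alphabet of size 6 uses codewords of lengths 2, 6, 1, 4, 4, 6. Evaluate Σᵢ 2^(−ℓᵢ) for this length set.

0.90625

With common denominator 2^6 = 64: Σ 2^(−ℓᵢ) = 16/64 + 1/64 + 32/64 + 4/64 + 4/64 + 1/64 = 58/64 = 0.90625.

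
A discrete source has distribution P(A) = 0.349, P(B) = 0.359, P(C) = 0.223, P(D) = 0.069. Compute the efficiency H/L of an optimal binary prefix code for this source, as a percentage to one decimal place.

Entropy H = −Σ p log₂ p ≈ 1.8095 bits.
Huffman merges: 69/1000+223/1000→73/250; 73/250+349/1000→641/1000; 359/1000+641/1000→1. L = 1933/1000 ≈ 1.9330.
Efficiency = H/L = 1.8095/1.9330 = 93.6%.

93.6%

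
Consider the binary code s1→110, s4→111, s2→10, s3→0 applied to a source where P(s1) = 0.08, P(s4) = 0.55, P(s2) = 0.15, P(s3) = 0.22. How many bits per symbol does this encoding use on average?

L̄ = Σ pᵢ·ℓᵢ = 0.08·3 + 0.55·3 + 0.15·2 + 0.22·1 = 2.41 bits/symbol.

2.41 bits/symbol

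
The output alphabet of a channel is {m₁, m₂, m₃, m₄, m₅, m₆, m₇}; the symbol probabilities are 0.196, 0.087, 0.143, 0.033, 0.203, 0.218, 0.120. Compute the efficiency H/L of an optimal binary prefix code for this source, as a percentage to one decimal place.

98.0%

Entropy H = −Σ p log₂ p ≈ 2.6441 bits.
Huffman merges: 33/1000+87/1000→3/25; 3/25+3/25→6/25; 143/1000+49/250→339/1000; 203/1000+109/500→421/1000; 6/25+339/1000→579/1000; 421/1000+579/1000→1. L = 2699/1000 ≈ 2.6990.
Efficiency = H/L = 2.6441/2.6990 = 98.0%.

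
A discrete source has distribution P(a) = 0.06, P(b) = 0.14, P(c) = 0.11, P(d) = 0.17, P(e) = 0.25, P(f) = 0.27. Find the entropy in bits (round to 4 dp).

H = −Σ pᵢ log₂ pᵢ.
−0.06·log₂(0.06) = 0.2435
−0.14·log₂(0.14) = 0.3971
−0.11·log₂(0.11) = 0.3503
−0.17·log₂(0.17) = 0.4346
−0.25·log₂(0.25) = 0.5000
−0.27·log₂(0.27) = 0.5100
Sum ≈ 2.4355 → 2.4355 bits.

2.4355 bits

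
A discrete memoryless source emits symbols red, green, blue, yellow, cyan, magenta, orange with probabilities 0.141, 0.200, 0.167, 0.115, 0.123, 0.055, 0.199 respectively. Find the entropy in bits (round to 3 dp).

2.718 bits

H = −Σ pᵢ log₂ pᵢ.
−0.141·log₂(0.141) = 0.3985
−0.200·log₂(0.200) = 0.4644
−0.167·log₂(0.167) = 0.4312
−0.115·log₂(0.115) = 0.3588
−0.123·log₂(0.123) = 0.3719
−0.055·log₂(0.055) = 0.2301
−0.199·log₂(0.199) = 0.4635
Sum ≈ 2.7184 → 2.718 bits.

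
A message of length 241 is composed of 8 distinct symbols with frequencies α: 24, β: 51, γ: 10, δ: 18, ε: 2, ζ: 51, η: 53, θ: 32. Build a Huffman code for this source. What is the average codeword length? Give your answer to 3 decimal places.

Probabilities are the counts divided by 241.
Repeatedly combine the two least-probable nodes; the expected code length is the sum of the merged weights.
merge 2/241 + 10/241 → 12/241
merge 12/241 + 18/241 → 30/241
merge 24/241 + 30/241 → 54/241
merge 32/241 + 51/241 → 83/241
merge 51/241 + 53/241 → 104/241
merge 54/241 + 83/241 → 137/241
merge 104/241 + 137/241 → 1
L = 12/241 + 30/241 + 54/241 + 83/241 + 104/241 + 137/241 + 1 = 661/241 ≈ 2.743 bits/symbol.

2.743 bits/symbol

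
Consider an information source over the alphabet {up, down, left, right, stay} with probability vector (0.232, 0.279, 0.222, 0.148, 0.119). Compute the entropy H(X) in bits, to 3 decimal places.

2.258 bits

H = −Σ pᵢ log₂ pᵢ.
−0.232·log₂(0.232) = 0.4890
−0.279·log₂(0.279) = 0.5138
−0.222·log₂(0.222) = 0.4820
−0.148·log₂(0.148) = 0.4079
−0.119·log₂(0.119) = 0.3654
Sum ≈ 2.2583 → 2.258 bits.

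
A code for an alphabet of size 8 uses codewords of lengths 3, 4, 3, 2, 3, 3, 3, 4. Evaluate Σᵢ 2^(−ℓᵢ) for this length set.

1

With common denominator 2^4 = 16: Σ 2^(−ℓᵢ) = 2/16 + 1/16 + 2/16 + 4/16 + 2/16 + 2/16 + 2/16 + 1/16 = 16/16 = 1.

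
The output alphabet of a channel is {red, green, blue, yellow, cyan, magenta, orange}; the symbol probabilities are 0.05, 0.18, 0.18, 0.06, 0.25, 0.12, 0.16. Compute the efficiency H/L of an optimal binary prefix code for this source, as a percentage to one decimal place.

98.5%

Entropy H = −Σ p log₂ p ≈ 2.6403 bits.
Huffman merges: 1/20+3/50→11/100; 11/100+3/25→23/100; 4/25+9/50→17/50; 9/50+23/100→41/100; 1/4+17/50→59/100; 41/100+59/100→1. L = 67/25 ≈ 2.6800.
Efficiency = H/L = 2.6403/2.6800 = 98.5%.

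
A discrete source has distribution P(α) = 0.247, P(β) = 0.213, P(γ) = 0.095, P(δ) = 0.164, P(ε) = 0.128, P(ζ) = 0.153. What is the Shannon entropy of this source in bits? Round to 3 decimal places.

2.518 bits

H = −Σ pᵢ log₂ pᵢ.
−0.247·log₂(0.247) = 0.4983
−0.213·log₂(0.213) = 0.4752
−0.095·log₂(0.095) = 0.3226
−0.164·log₂(0.164) = 0.4278
−0.128·log₂(0.128) = 0.3796
−0.153·log₂(0.153) = 0.4144
Sum ≈ 2.5179 → 2.518 bits.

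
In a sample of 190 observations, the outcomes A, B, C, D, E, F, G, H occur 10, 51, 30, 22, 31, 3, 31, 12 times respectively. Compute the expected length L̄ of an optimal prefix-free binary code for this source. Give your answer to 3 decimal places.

Probabilities are the counts divided by 190.
Repeatedly combine the two least-probable nodes; the expected code length is the sum of the merged weights.
merge 3/190 + 1/19 → 13/190
merge 6/95 + 13/190 → 5/38
merge 11/95 + 5/38 → 47/190
merge 3/19 + 31/190 → 61/190
merge 31/190 + 47/190 → 39/95
merge 51/190 + 61/190 → 56/95
merge 39/95 + 56/95 → 1
L = 13/190 + 5/38 + 47/190 + 61/190 + 39/95 + 56/95 + 1 = 263/95 ≈ 2.768 bits/symbol.

2.768 bits/symbol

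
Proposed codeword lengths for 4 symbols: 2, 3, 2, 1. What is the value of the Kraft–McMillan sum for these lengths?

1.125

With common denominator 2^3 = 8: Σ 2^(−ℓᵢ) = 2/8 + 1/8 + 2/8 + 4/8 = 9/8 = 1.125.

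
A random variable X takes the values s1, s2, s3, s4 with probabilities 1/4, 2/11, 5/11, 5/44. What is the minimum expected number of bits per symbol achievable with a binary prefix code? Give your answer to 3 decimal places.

1.841 bits/symbol

Repeatedly combine the two least-probable nodes; the expected code length is the sum of the merged weights.
merge 5/44 + 2/11 → 13/44
merge 1/4 + 13/44 → 6/11
merge 5/11 + 6/11 → 1
L = 13/44 + 6/11 + 1 = 81/44 ≈ 1.841 bits/symbol.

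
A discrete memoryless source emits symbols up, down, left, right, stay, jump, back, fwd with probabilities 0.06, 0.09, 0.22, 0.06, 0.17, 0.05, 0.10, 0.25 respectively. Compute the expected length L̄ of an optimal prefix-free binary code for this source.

2.79 bits/symbol

Repeatedly combine the two least-probable nodes; the expected code length is the sum of the merged weights.
merge 1/20 + 3/50 → 11/100
merge 3/50 + 9/100 → 3/20
merge 1/10 + 11/100 → 21/100
merge 3/20 + 17/100 → 8/25
merge 21/100 + 11/50 → 43/100
merge 1/4 + 8/25 → 57/100
merge 43/100 + 57/100 → 1
L = 11/100 + 3/20 + 21/100 + 8/25 + 43/100 + 57/100 + 1 = 279/100 = 2.79 bits/symbol.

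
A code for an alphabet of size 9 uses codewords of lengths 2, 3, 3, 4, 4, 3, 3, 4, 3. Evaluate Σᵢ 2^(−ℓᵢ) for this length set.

1.0625

With common denominator 2^4 = 16: Σ 2^(−ℓᵢ) = 4/16 + 2/16 + 2/16 + 1/16 + 1/16 + 2/16 + 2/16 + 1/16 + 2/16 = 17/16 = 1.0625.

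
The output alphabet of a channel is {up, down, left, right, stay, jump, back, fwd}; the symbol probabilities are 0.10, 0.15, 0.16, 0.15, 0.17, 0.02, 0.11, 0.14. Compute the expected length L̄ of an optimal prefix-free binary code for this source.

2.95 bits/symbol

Repeatedly combine the two least-probable nodes; the expected code length is the sum of the merged weights.
merge 1/50 + 1/10 → 3/25
merge 11/100 + 3/25 → 23/100
merge 7/50 + 3/20 → 29/100
merge 3/20 + 4/25 → 31/100
merge 17/100 + 23/100 → 2/5
merge 29/100 + 31/100 → 3/5
merge 2/5 + 3/5 → 1
L = 3/25 + 23/100 + 29/100 + 31/100 + 2/5 + 3/5 + 1 = 59/20 = 2.95 bits/symbol.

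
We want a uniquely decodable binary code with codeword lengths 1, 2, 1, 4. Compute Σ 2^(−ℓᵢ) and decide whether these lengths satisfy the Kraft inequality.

With common denominator 2^4 = 16: Σ 2^(−ℓᵢ) = 8/16 + 4/16 + 8/16 + 1/16 = 21/16 = 1.3125.
Kraft's inequality requires Σ ≤ 1; here Σ = 1.3125 > 1, so no such prefix code exists.

1.3125; no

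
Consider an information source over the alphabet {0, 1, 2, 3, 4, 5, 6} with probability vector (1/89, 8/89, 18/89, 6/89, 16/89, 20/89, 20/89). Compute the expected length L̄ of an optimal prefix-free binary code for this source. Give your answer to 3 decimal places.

Repeatedly combine the two least-probable nodes; the expected code length is the sum of the merged weights.
merge 1/89 + 6/89 → 7/89
merge 7/89 + 8/89 → 15/89
merge 15/89 + 16/89 → 31/89
merge 18/89 + 20/89 → 38/89
merge 20/89 + 31/89 → 51/89
merge 38/89 + 51/89 → 1
L = 7/89 + 15/89 + 31/89 + 38/89 + 51/89 + 1 = 231/89 ≈ 2.596 bits/symbol.

2.596 bits/symbol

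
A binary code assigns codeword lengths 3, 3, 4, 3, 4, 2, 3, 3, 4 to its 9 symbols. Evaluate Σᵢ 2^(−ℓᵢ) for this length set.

With common denominator 2^4 = 16: Σ 2^(−ℓᵢ) = 2/16 + 2/16 + 1/16 + 2/16 + 1/16 + 4/16 + 2/16 + 2/16 + 1/16 = 17/16 = 1.0625.

1.0625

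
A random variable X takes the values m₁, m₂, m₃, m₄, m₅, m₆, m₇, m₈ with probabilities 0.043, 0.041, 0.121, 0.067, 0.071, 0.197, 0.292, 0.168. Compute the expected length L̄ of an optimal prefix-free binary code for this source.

2.733 bits/symbol

Repeatedly combine the two least-probable nodes; the expected code length is the sum of the merged weights.
merge 41/1000 + 43/1000 → 21/250
merge 67/1000 + 71/1000 → 69/500
merge 21/250 + 121/1000 → 41/200
merge 69/500 + 21/125 → 153/500
merge 197/1000 + 41/200 → 201/500
merge 73/250 + 153/500 → 299/500
merge 201/500 + 299/500 → 1
L = 21/250 + 69/500 + 41/200 + 153/500 + 201/500 + 299/500 + 1 = 2733/1000 = 2.733 bits/symbol.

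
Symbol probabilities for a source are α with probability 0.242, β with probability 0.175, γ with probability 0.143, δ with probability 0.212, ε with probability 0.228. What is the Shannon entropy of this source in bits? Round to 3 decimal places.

2.297 bits

H = −Σ pᵢ log₂ pᵢ.
−0.242·log₂(0.242) = 0.4954
−0.175·log₂(0.175) = 0.4401
−0.143·log₂(0.143) = 0.4012
−0.212·log₂(0.212) = 0.4744
−0.228·log₂(0.228) = 0.4863
Sum ≈ 2.2974 → 2.297 bits.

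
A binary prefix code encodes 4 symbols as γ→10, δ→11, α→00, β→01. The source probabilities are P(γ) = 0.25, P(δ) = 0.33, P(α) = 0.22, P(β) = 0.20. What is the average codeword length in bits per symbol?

2 bits/symbol

L̄ = Σ pᵢ·ℓᵢ = 0.25·2 + 0.33·2 + 0.22·2 + 0.20·2 = 2 bits/symbol.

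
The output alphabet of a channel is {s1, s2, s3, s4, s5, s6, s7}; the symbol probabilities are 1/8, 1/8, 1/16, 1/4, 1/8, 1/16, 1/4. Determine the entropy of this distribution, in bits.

2.625 bits

Each probability is a power of 1/2, so log₂(1/p) is an integer.
H = Σ p·log₂(1/p) = 1/8·3 + 1/8·3 + 1/16·4 + 1/4·2 + 1/8·3 + 1/16·4 + 1/4·2 = 2.625 bits.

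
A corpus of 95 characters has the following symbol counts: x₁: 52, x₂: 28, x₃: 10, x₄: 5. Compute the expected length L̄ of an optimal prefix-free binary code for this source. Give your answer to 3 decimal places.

1.611 bits/symbol

Probabilities are the counts divided by 95.
Repeatedly combine the two least-probable nodes; the expected code length is the sum of the merged weights.
merge 1/19 + 2/19 → 3/19
merge 3/19 + 28/95 → 43/95
merge 43/95 + 52/95 → 1
L = 3/19 + 43/95 + 1 = 153/95 ≈ 1.611 bits/symbol.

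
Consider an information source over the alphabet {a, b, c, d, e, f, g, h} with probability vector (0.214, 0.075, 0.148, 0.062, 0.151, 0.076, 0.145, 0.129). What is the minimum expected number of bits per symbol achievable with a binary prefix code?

Repeatedly combine the two least-probable nodes; the expected code length is the sum of the merged weights.
merge 31/500 + 3/40 → 137/1000
merge 19/250 + 129/1000 → 41/200
merge 137/1000 + 29/200 → 141/500
merge 37/250 + 151/1000 → 299/1000
merge 41/200 + 107/500 → 419/1000
merge 141/500 + 299/1000 → 581/1000
merge 419/1000 + 581/1000 → 1
L = 137/1000 + 41/200 + 141/500 + 299/1000 + 419/1000 + 581/1000 + 1 = 2923/1000 = 2.923 bits/symbol.

2.923 bits/symbol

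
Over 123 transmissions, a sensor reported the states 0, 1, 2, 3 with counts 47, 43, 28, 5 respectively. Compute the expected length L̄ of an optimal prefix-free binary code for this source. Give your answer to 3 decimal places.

Probabilities are the counts divided by 123.
Repeatedly combine the two least-probable nodes; the expected code length is the sum of the merged weights.
merge 5/123 + 28/123 → 11/41
merge 11/41 + 43/123 → 76/123
merge 47/123 + 76/123 → 1
L = 11/41 + 76/123 + 1 = 232/123 ≈ 1.886 bits/symbol.

1.886 bits/symbol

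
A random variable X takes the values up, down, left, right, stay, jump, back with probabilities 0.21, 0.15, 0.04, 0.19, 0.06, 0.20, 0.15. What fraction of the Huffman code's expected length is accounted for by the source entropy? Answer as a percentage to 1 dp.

Entropy H = −Σ p log₂ p ≈ 2.6428 bits.
Huffman merges: 1/25+3/50→1/10; 1/10+3/20→1/4; 3/20+19/100→17/50; 1/5+21/100→41/100; 1/4+17/50→59/100; 41/100+59/100→1. L = 269/100 ≈ 2.6900.
Efficiency = H/L = 2.6428/2.6900 = 98.2%.

98.2%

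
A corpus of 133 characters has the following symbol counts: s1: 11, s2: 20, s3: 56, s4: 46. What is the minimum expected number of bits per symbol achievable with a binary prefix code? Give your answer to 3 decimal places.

Probabilities are the counts divided by 133.
Repeatedly combine the two least-probable nodes; the expected code length is the sum of the merged weights.
merge 11/133 + 20/133 → 31/133
merge 31/133 + 46/133 → 11/19
merge 8/19 + 11/19 → 1
L = 31/133 + 11/19 + 1 = 241/133 ≈ 1.812 bits/symbol.

1.812 bits/symbol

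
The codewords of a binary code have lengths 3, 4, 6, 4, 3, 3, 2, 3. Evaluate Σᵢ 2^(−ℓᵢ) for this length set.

With common denominator 2^6 = 64: Σ 2^(−ℓᵢ) = 8/64 + 4/64 + 1/64 + 4/64 + 8/64 + 8/64 + 16/64 + 8/64 = 57/64 = 0.890625.

0.890625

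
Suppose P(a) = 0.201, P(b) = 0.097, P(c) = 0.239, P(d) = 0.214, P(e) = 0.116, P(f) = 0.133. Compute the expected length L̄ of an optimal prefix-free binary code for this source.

Repeatedly combine the two least-probable nodes; the expected code length is the sum of the merged weights.
merge 97/1000 + 29/250 → 213/1000
merge 133/1000 + 201/1000 → 167/500
merge 213/1000 + 107/500 → 427/1000
merge 239/1000 + 167/500 → 573/1000
merge 427/1000 + 573/1000 → 1
L = 213/1000 + 167/500 + 427/1000 + 573/1000 + 1 = 2547/1000 = 2.547 bits/symbol.

2.547 bits/symbol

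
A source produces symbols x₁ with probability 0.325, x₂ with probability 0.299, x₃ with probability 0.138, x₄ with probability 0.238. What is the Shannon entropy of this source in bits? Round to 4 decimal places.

H = −Σ pᵢ log₂ pᵢ.
−0.325·log₂(0.325) = 0.5270
−0.299·log₂(0.299) = 0.5208
−0.138·log₂(0.138) = 0.3943
−0.238·log₂(0.238) = 0.4929
Sum ≈ 1.9350 → 1.9350 bits.

1.9350 bits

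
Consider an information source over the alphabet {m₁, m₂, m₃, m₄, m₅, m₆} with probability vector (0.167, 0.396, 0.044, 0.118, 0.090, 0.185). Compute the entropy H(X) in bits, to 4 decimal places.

2.2855 bits

H = −Σ pᵢ log₂ pᵢ.
−0.167·log₂(0.167) = 0.4312
−0.396·log₂(0.396) = 0.5292
−0.044·log₂(0.044) = 0.1983
−0.118·log₂(0.118) = 0.3638
−0.090·log₂(0.090) = 0.3127
−0.185·log₂(0.185) = 0.4504
Sum ≈ 2.2855 → 2.2855 bits.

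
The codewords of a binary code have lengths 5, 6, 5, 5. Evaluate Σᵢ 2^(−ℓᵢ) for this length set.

0.109375

With common denominator 2^6 = 64: Σ 2^(−ℓᵢ) = 2/64 + 1/64 + 2/64 + 2/64 = 7/64 = 0.109375.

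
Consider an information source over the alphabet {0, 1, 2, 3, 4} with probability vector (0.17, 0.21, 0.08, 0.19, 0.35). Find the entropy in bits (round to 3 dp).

2.184 bits

H = −Σ pᵢ log₂ pᵢ.
−0.17·log₂(0.17) = 0.4346
−0.21·log₂(0.21) = 0.4728
−0.08·log₂(0.08) = 0.2915
−0.19·log₂(0.19) = 0.4552
−0.35·log₂(0.35) = 0.5301
Sum ≈ 2.1842 → 2.184 bits.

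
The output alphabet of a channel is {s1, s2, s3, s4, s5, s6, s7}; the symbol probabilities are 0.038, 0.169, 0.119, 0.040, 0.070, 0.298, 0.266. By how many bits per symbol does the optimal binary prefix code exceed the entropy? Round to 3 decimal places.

0.032 bits

Entropy H = −Σ p log₂ p ≈ 2.4612 bits.
Huffman merges: 19/500+1/25→39/500; 7/100+39/500→37/250; 119/1000+37/250→267/1000; 169/1000+133/500→87/200; 267/1000+149/500→113/200; 87/200+113/200→1. L = 2493/1000 ≈ 2.4930.
L − H = 2.4930 − 2.4612 = 0.032 bits.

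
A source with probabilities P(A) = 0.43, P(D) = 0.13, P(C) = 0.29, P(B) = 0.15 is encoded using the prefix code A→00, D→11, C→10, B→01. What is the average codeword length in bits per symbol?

L̄ = Σ pᵢ·ℓᵢ = 0.43·2 + 0.13·2 + 0.29·2 + 0.15·2 = 2 bits/symbol.

2 bits/symbol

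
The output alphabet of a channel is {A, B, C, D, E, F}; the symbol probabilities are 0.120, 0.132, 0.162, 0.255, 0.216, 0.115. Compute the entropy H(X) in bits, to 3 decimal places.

2.517 bits

H = −Σ pᵢ log₂ pᵢ.
−0.120·log₂(0.120) = 0.3671
−0.132·log₂(0.132) = 0.3856
−0.162·log₂(0.162) = 0.4254
−0.255·log₂(0.255) = 0.5027
−0.216·log₂(0.216) = 0.4776
−0.115·log₂(0.115) = 0.3588
Sum ≈ 2.5172 → 2.517 bits.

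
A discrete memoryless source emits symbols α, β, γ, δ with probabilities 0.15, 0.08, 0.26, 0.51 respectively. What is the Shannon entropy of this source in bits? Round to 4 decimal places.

1.7028 bits

H = −Σ pᵢ log₂ pᵢ.
−0.15·log₂(0.15) = 0.4105
−0.08·log₂(0.08) = 0.2915
−0.26·log₂(0.26) = 0.5053
−0.51·log₂(0.51) = 0.4954
Sum ≈ 1.7028 → 1.7028 bits.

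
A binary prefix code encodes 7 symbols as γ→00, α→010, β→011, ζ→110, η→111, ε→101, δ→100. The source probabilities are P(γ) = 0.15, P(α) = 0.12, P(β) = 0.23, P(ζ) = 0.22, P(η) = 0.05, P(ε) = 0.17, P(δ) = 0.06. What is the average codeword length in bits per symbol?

L̄ = Σ pᵢ·ℓᵢ = 0.15·2 + 0.12·3 + 0.23·3 + 0.22·3 + 0.05·3 + 0.17·3 + 0.06·3 = 2.85 bits/symbol.

2.85 bits/symbol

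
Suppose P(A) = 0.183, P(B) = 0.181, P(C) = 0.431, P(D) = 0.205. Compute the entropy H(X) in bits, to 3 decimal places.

H = −Σ pᵢ log₂ pᵢ.
−0.183·log₂(0.183) = 0.4484
−0.181·log₂(0.181) = 0.4463
−0.431·log₂(0.431) = 0.5233
−0.205·log₂(0.205) = 0.4687
Sum ≈ 1.8867 → 1.887 bits.

1.887 bits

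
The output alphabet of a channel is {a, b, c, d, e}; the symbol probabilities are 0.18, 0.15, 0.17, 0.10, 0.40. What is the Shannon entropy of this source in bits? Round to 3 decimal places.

2.151 bits

H = −Σ pᵢ log₂ pᵢ.
−0.18·log₂(0.18) = 0.4453
−0.15·log₂(0.15) = 0.4105
−0.17·log₂(0.17) = 0.4346
−0.10·log₂(0.10) = 0.3322
−0.40·log₂(0.40) = 0.5288
Sum ≈ 2.1514 → 2.151 bits.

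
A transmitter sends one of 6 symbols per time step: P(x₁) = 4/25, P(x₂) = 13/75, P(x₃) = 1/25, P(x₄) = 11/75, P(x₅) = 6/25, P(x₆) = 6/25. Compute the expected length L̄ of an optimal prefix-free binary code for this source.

Repeatedly combine the two least-probable nodes; the expected code length is the sum of the merged weights.
merge 1/25 + 11/75 → 14/75
merge 4/25 + 13/75 → 1/3
merge 14/75 + 6/25 → 32/75
merge 6/25 + 1/3 → 43/75
merge 32/75 + 43/75 → 1
L = 14/75 + 1/3 + 32/75 + 43/75 + 1 = 63/25 = 2.52 bits/symbol.

2.52 bits/symbol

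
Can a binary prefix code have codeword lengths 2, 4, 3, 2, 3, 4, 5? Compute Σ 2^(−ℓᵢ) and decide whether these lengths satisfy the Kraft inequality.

With common denominator 2^5 = 32: Σ 2^(−ℓᵢ) = 8/32 + 2/32 + 4/32 + 8/32 + 4/32 + 2/32 + 1/32 = 29/32 = 0.90625.
Kraft's inequality requires Σ ≤ 1; here Σ = 0.90625 ≤ 1, so such a prefix code exists.

0.90625; yes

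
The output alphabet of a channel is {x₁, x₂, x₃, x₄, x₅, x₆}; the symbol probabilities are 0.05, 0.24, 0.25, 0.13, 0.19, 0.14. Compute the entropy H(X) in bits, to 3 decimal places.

H = −Σ pᵢ log₂ pᵢ.
−0.05·log₂(0.05) = 0.2161
−0.24·log₂(0.24) = 0.4941
−0.25·log₂(0.25) = 0.5000
−0.13·log₂(0.13) = 0.3826
−0.19·log₂(0.19) = 0.4552
−0.14·log₂(0.14) = 0.3971
Sum ≈ 2.4452 → 2.445 bits.

2.445 bits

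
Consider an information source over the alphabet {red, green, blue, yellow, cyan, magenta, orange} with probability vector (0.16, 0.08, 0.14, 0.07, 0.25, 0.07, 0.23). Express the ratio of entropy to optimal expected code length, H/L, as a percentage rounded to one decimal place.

99.1%

Entropy H = −Σ p log₂ p ≈ 2.6364 bits.
Huffman merges: 7/100+7/100→7/50; 2/25+7/50→11/50; 7/50+4/25→3/10; 11/50+23/100→9/20; 1/4+3/10→11/20; 9/20+11/20→1. L = 133/50 ≈ 2.6600.
Efficiency = H/L = 2.6364/2.6600 = 99.1%.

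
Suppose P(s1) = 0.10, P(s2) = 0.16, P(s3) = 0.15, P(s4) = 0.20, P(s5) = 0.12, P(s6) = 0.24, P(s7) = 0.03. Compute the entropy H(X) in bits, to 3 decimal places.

2.643 bits

H = −Σ pᵢ log₂ pᵢ.
−0.10·log₂(0.10) = 0.3322
−0.16·log₂(0.16) = 0.4230
−0.15·log₂(0.15) = 0.4105
−0.20·log₂(0.20) = 0.4644
−0.12·log₂(0.12) = 0.3671
−0.24·log₂(0.24) = 0.4941
−0.03·log₂(0.03) = 0.1518
Sum ≈ 2.6431 → 2.643 bits.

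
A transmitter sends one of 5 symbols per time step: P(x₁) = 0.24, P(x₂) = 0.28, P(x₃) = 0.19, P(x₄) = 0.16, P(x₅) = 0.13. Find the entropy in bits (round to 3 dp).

H = −Σ pᵢ log₂ pᵢ.
−0.24·log₂(0.24) = 0.4941
−0.28·log₂(0.28) = 0.5142
−0.19·log₂(0.19) = 0.4552
−0.16·log₂(0.16) = 0.4230
−0.13·log₂(0.13) = 0.3826
Sum ≈ 2.2692 → 2.269 bits.

2.269 bits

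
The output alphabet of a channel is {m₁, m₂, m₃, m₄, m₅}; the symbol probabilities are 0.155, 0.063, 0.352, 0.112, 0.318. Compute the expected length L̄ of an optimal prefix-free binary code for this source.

2.153 bits/symbol

Repeatedly combine the two least-probable nodes; the expected code length is the sum of the merged weights.
merge 63/1000 + 14/125 → 7/40
merge 31/200 + 7/40 → 33/100
merge 159/500 + 33/100 → 81/125
merge 44/125 + 81/125 → 1
L = 7/40 + 33/100 + 81/125 + 1 = 2153/1000 = 2.153 bits/symbol.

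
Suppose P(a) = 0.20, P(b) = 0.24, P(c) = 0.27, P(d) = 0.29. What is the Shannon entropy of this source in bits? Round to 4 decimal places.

H = −Σ pᵢ log₂ pᵢ.
−0.20·log₂(0.20) = 0.4644
−0.24·log₂(0.24) = 0.4941
−0.27·log₂(0.27) = 0.5100
−0.29·log₂(0.29) = 0.5179
Sum ≈ 1.9864 → 1.9864 bits.

1.9864 bits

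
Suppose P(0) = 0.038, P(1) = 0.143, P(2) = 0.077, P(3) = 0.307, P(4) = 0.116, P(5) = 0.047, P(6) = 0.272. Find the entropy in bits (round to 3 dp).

H = −Σ pᵢ log₂ pᵢ.
−0.038·log₂(0.038) = 0.1793
−0.143·log₂(0.143) = 0.4012
−0.077·log₂(0.077) = 0.2848
−0.307·log₂(0.307) = 0.5230
−0.116·log₂(0.116) = 0.3605
−0.047·log₂(0.047) = 0.2073
−0.272·log₂(0.272) = 0.5109
Sum ≈ 2.4671 → 2.467 bits.

2.467 bits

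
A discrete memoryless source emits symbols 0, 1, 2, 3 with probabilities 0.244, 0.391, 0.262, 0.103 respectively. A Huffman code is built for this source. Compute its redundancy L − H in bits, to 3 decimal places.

Entropy H = −Σ p log₂ p ≈ 1.8703 bits.
Huffman merges: 103/1000+61/250→347/1000; 131/500+347/1000→609/1000; 391/1000+609/1000→1. L = 489/250 ≈ 1.9560.
L − H = 1.9560 − 1.8703 = 0.086 bits.

0.086 bits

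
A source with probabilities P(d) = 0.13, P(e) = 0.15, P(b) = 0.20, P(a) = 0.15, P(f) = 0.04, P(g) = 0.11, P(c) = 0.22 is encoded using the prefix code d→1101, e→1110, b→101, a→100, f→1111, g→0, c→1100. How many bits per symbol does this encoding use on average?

L̄ = Σ pᵢ·ℓᵢ = 0.13·4 + 0.15·4 + 0.20·3 + 0.15·3 + 0.04·4 + 0.11·1 + 0.22·4 = 3.32 bits/symbol.

3.32 bits/symbol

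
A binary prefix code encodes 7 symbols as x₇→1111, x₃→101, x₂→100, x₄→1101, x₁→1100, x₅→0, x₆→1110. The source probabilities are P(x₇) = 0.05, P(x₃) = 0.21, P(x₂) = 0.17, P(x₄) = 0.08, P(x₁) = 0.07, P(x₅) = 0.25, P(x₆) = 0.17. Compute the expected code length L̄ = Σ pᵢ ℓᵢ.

2.87 bits/symbol

L̄ = Σ pᵢ·ℓᵢ = 0.05·4 + 0.21·3 + 0.17·3 + 0.08·4 + 0.07·4 + 0.25·1 + 0.17·4 = 2.87 bits/symbol.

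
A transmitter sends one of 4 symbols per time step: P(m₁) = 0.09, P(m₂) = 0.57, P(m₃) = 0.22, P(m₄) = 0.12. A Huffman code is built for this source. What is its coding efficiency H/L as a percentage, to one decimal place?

98.9%

Entropy H = −Σ p log₂ p ≈ 1.6225 bits.
Huffman merges: 9/100+3/25→21/100; 21/100+11/50→43/100; 43/100+57/100→1. L = 41/25 ≈ 1.6400.
Efficiency = H/L = 1.6225/1.6400 = 98.9%.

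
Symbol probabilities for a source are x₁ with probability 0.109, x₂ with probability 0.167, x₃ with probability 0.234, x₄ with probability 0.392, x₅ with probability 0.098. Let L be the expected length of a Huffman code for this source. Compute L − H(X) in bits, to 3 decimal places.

Entropy H = −Σ p log₂ p ≈ 2.1281 bits.
Huffman merges: 49/500+109/1000→207/1000; 167/1000+207/1000→187/500; 117/500+187/500→76/125; 49/125+76/125→1. L = 2189/1000 ≈ 2.1890.
L − H = 2.1890 − 2.1281 = 0.061 bits.

0.061 bits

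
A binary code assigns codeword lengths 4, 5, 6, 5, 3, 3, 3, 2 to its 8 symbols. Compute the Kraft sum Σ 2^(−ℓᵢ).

0.765625

With common denominator 2^6 = 64: Σ 2^(−ℓᵢ) = 4/64 + 2/64 + 1/64 + 2/64 + 8/64 + 8/64 + 8/64 + 16/64 = 49/64 = 0.765625.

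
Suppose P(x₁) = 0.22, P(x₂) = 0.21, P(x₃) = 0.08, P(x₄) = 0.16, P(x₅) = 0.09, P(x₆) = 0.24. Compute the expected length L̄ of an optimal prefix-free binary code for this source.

2.5 bits/symbol

Repeatedly combine the two least-probable nodes; the expected code length is the sum of the merged weights.
merge 2/25 + 9/100 → 17/100
merge 4/25 + 17/100 → 33/100
merge 21/100 + 11/50 → 43/100
merge 6/25 + 33/100 → 57/100
merge 43/100 + 57/100 → 1
L = 17/100 + 33/100 + 43/100 + 57/100 + 1 = 5/2 = 2.5 bits/symbol.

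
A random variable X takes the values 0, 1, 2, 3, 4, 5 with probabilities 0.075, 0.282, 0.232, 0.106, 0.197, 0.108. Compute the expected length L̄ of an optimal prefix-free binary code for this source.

2.47 bits/symbol

Repeatedly combine the two least-probable nodes; the expected code length is the sum of the merged weights.
merge 3/40 + 53/500 → 181/1000
merge 27/250 + 181/1000 → 289/1000
merge 197/1000 + 29/125 → 429/1000
merge 141/500 + 289/1000 → 571/1000
merge 429/1000 + 571/1000 → 1
L = 181/1000 + 289/1000 + 429/1000 + 571/1000 + 1 = 247/100 = 2.47 bits/symbol.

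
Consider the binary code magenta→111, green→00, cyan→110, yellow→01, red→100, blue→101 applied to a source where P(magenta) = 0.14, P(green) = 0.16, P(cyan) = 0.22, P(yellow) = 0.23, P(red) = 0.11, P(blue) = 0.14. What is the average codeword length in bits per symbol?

L̄ = Σ pᵢ·ℓᵢ = 0.14·3 + 0.16·2 + 0.22·3 + 0.23·2 + 0.11·3 + 0.14·3 = 2.61 bits/symbol.

2.61 bits/symbol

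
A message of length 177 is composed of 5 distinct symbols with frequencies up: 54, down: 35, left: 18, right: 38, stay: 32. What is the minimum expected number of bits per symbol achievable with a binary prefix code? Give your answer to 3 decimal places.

2.282 bits/symbol

Probabilities are the counts divided by 177.
Repeatedly combine the two least-probable nodes; the expected code length is the sum of the merged weights.
merge 6/59 + 32/177 → 50/177
merge 35/177 + 38/177 → 73/177
merge 50/177 + 18/59 → 104/177
merge 73/177 + 104/177 → 1
L = 50/177 + 73/177 + 104/177 + 1 = 404/177 ≈ 2.282 bits/symbol.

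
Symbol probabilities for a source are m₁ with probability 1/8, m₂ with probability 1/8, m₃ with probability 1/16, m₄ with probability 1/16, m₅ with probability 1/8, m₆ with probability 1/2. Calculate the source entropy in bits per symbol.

2.125 bits

Each probability is a power of 1/2, so log₂(1/p) is an integer.
H = Σ p·log₂(1/p) = 1/8·3 + 1/8·3 + 1/16·4 + 1/16·4 + 1/8·3 + 1/2·1 = 2.125 bits.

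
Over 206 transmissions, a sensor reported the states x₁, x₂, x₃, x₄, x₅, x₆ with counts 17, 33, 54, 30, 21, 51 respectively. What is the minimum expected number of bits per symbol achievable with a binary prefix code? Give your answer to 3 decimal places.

2.490 bits/symbol

Probabilities are the counts divided by 206.
Repeatedly combine the two least-probable nodes; the expected code length is the sum of the merged weights.
merge 17/206 + 21/206 → 19/103
merge 15/103 + 33/206 → 63/206
merge 19/103 + 51/206 → 89/206
merge 27/103 + 63/206 → 117/206
merge 89/206 + 117/206 → 1
L = 19/103 + 63/206 + 89/206 + 117/206 + 1 = 513/206 ≈ 2.490 bits/symbol.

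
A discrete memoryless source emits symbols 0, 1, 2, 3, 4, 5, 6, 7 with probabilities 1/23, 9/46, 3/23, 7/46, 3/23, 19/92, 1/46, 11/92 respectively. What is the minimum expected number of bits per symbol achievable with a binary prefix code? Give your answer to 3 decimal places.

2.848 bits/symbol

Repeatedly combine the two least-probable nodes; the expected code length is the sum of the merged weights.
merge 1/46 + 1/23 → 3/46
merge 3/46 + 11/92 → 17/92
merge 3/23 + 3/23 → 6/23
merge 7/46 + 17/92 → 31/92
merge 9/46 + 19/92 → 37/92
merge 6/23 + 31/92 → 55/92
merge 37/92 + 55/92 → 1
L = 3/46 + 17/92 + 6/23 + 31/92 + 37/92 + 55/92 + 1 = 131/46 ≈ 2.848 bits/symbol.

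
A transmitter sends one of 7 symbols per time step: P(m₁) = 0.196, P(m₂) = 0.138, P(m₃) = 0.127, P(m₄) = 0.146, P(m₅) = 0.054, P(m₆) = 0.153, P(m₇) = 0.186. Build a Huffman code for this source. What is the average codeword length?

2.799 bits/symbol

Repeatedly combine the two least-probable nodes; the expected code length is the sum of the merged weights.
merge 27/500 + 127/1000 → 181/1000
merge 69/500 + 73/500 → 71/250
merge 153/1000 + 181/1000 → 167/500
merge 93/500 + 49/250 → 191/500
merge 71/250 + 167/500 → 309/500
merge 191/500 + 309/500 → 1
L = 181/1000 + 71/250 + 167/500 + 191/500 + 309/500 + 1 = 2799/1000 = 2.799 bits/symbol.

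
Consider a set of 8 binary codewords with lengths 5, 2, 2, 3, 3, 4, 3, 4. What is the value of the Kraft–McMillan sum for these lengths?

With common denominator 2^5 = 32: Σ 2^(−ℓᵢ) = 1/32 + 8/32 + 8/32 + 4/32 + 4/32 + 2/32 + 4/32 + 2/32 = 33/32 = 1.03125.

1.03125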